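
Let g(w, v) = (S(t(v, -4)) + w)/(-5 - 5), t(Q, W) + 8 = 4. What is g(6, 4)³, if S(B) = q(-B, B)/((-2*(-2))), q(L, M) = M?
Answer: -⅛ ≈ -0.12500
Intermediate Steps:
t(Q, W) = -4 (t(Q, W) = -8 + 4 = -4)
S(B) = B/4 (S(B) = B/((-2*(-2))) = B/4)
g(w, v) = ⅒ - w/10 (g(w, v) = ((¼)*(-4) + w)/(-5 - 5) = (-1 + w)/(-10) = (-1 + w)*(-⅒) = ⅒ - w/10)
g(6, 4)³ = (⅒ - ⅒*6)³ = (⅒ - ⅗)³ = (-½)³ = -⅛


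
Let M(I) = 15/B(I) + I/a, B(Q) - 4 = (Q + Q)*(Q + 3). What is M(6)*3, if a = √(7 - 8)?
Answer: 45/112 - 18*I ≈ 0.40179 - 18.0*I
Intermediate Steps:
a = I (a = √(-1) = I ≈ 1.0*I)
B(Q) = 4 + 2*Q*(3 + Q) (B(Q) = 4 + (Q + Q)*(Q + 3) = 4 + (2*Q)*(3 + Q) = 4 + 2*Q*(3 + Q))
M(I) = 15/(4 + 2*I² + 6*I) - I*I (M(I) = 15/(4 + 2*I² + 6*I) + I/I = 15/(4 + 2*I² + 6*I) + I*(-I) = 15/(4 + 2*I² + 6*I) - I*I)
M(6)*3 = ((15/2 - 1*I*6*(2 + 6² + 3*6))/(2 + 6² + 3*6))*3 = ((15/2 - 1*I*6*(2 + 36 + 18))/(2 + 36 + 18))*3 = ((15/2 - 1*I*6*56)/56)*3 = ((15/2 - 336*I)/56)*3 = (15/112 - 6*I)*3 = 45/112 - 18*I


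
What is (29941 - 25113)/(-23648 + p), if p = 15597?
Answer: -4828/8051 ≈ -0.59968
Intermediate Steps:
(29941 - 25113)/(-23648 + p) = (29941 - 25113)/(-23648 + 15597) = 4828/(-8051) = 4828*(-1/8051) = -4828/8051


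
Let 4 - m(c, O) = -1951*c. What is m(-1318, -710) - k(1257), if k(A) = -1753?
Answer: -2569661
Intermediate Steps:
m(c, O) = 4 + 1951*c (m(c, O) = 4 - (-1951)*c = 4 + 1951*c)
m(-1318, -710) - k(1257) = (4 + 1951*(-1318)) - 1*(-1753) = (4 - 2571418) + 1753 = -2571414 + 1753 = -2569661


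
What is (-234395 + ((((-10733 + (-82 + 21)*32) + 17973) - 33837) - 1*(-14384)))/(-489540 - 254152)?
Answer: 62140/185923 ≈ 0.33422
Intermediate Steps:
(-234395 + ((((-10733 + (-82 + 21)*32) + 17973) - 33837) - 1*(-14384)))/(-489540 - 254152) = (-234395 + ((((-10733 - 61*32) + 17973) - 33837) + 14384))/(-743692) = (-234395 + ((((-10733 - 1952) + 17973) - 33837) + 14384))*(-1/743692) = (-234395 + (((-12685 + 17973) - 33837) + 14384))*(-1/743692) = (-234395 + ((5288 - 33837) + 14384))*(-1/743692) = (-234395 + (-28549 + 14384))*(-1/743692) = (-234395 - 14165)*(-1/743692) = -248560*(-1/743692) = 62140/185923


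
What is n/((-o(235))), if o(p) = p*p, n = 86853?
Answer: -86853/55225 ≈ -1.5727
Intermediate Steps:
o(p) = p²
n/((-o(235))) = 86853/((-1*235²)) = 86853/((-1*55225)) = 86853/(-55225) = 86853*(-1/55225) = -86853/55225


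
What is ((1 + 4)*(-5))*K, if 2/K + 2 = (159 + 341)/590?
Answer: 1475/34 ≈ 43.382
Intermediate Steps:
K = -59/34 (K = 2/(-2 + (159 + 341)/590) = 2/(-2 + 500*(1/590)) = 2/(-2 + 50/59) = 2/(-68/59) = 2*(-59/68) = -59/34 ≈ -1.7353)
((1 + 4)*(-5))*K = ((1 + 4)*(-5))*(-59/34) = (5*(-5))*(-59/34) = -25*(-59/34) = 1475/34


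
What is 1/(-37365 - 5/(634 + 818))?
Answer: -1452/54253985 ≈ -2.6763e-5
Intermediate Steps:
1/(-37365 - 5/(634 + 818)) = 1/(-37365 - 5/1452) = 1/(-54253985/1452) = -1452/54253985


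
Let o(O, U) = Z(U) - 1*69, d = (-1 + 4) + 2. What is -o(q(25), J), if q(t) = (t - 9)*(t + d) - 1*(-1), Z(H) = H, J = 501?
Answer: -432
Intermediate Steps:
d = 5 (d = 3 + 2 = 5)
q(t) = 1 + (-9 + t)*(5 + t) (q(t) = (t - 9)*(t + 5) - 1*(-1) = (-9 + t)*(5 + t) + 1 = 1 + (-9 + t)*(5 + t))
o(O, U) = -69 + U (o(O, U) = U - 1*69 = U - 69 = -69 + U)
-o(q(25), J) = -(-69 + 501) = -1*432 = -432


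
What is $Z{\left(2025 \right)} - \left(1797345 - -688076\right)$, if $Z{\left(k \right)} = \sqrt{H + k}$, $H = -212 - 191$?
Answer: $-2485421 + \sqrt{1622} \approx -2.4854 \cdot 10^{6}$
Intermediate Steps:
$H = -403$
$Z{\left(k \right)} = \sqrt{-403 + k}$
$Z{\left(2025 \right)} - \left(1797345 - -688076\right) = \sqrt{-403 + 2025} - \left(1797345 - -688076\right) = \sqrt{1622} - \left(1797345 + 688076\right) = \sqrt{1622} - 2485421 = -2485421 + \sqrt{1622}$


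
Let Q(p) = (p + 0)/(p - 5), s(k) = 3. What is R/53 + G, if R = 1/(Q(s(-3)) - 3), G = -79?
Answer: -37685/477 ≈ -79.004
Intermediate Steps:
Q(p) = p/(-5 + p)
R = -2/9 (R = 1/(3/(-5 + 3) - 3) = 1/(3/(-2) - 3) = 1/(3*(-1/2) - 3) = 1/(-3/2 - 3) = 1/(-9/2) = -2/9 ≈ -0.22222)
R/53 + G = -2/9/53 - 79 = (1/53)*(-2/9) - 79 = -2/477 - 79 = -37685/477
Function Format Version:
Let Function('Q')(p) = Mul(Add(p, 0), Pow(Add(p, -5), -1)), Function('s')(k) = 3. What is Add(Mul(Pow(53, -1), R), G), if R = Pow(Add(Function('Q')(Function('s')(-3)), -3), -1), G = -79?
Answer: Rational(-37685, 477) ≈ -79.004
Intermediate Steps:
Function('Q')(p) = Mul(p, Pow(Add(-5, p), -1))
R = Rational(-2, 9) (R = Pow(Add(Mul(3, Pow(Add(-5, 3), -1)), -3), -1) = Pow(Add(Mul(3, Pow(-2, -1)), -3), -1) = Pow(Add(Mul(3, Rational(-1, 2)), -3), -1) = Pow(Add(Rational(-3, 2), -3), -1) = Pow(Rational(-9, 2), -1) = Rational(-2, 9) ≈ -0.22222)
Add(Mul(Pow(53, -1), R), G) = Add(Mul(Pow(53, -1), Rational(-2, 9)), -79) = Add(Mul(Rational(1, 53), Rational(-2, 9)), -79) = Add(Rational(-2, 477), -79) = Rational(-37685, 477)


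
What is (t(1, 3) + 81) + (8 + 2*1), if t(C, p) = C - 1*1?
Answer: 91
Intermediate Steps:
t(C, p) = -1 + C (t(C, p) = C - 1 = -1 + C)
(t(1, 3) + 81) + (8 + 2*1) = ((-1 + 1) + 81) + (8 + 2*1) = (0 + 81) + (8 + 2) = 81 + 10 = 91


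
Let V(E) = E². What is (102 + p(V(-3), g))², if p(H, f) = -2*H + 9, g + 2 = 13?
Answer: 8649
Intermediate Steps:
g = 11 (g = -2 + 13 = 11)
p(H, f) = 9 - 2*H
(102 + p(V(-3), g))² = (102 + (9 - 2*(-3)²))² = (102 + (9 - 2*9))² = (102 + (9 - 18))² = (102 - 9)² = 93² = 8649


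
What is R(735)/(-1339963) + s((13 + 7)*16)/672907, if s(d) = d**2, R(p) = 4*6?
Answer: 137196061432/901670482441 ≈ 0.15216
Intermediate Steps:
R(p) = 24
R(735)/(-1339963) + s((13 + 7)*16)/672907 = 24/(-1339963) + ((13 + 7)*16)**2/672907 = 24*(-1/1339963) + (20*16)**2*(1/672907) = -24/1339963 + 320**2*(1/672907) = -24/1339963 + 102400*(1/672907) = -24/1339963 + 102400/672907 = 137196061432/901670482441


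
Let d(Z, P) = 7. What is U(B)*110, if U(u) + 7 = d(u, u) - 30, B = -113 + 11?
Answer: -3300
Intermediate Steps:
B = -102
U(u) = -30 (U(u) = -7 + (7 - 30) = -7 - 23 = -30)
U(B)*110 = -30*110 = -3300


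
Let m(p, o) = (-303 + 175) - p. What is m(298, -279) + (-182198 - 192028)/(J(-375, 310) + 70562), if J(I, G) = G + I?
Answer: -10135316/23499 ≈ -431.31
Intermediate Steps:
m(p, o) = -128 - p
m(298, -279) + (-182198 - 192028)/(J(-375, 310) + 70562) = (-128 - 1*298) + (-182198 - 192028)/((310 - 375) + 70562) = (-128 - 298) - 374226/(-65 + 70562) = -426 - 374226/70497 = -426 - 374226*1/70497 = -426 - 124742/23499 = -10135316/23499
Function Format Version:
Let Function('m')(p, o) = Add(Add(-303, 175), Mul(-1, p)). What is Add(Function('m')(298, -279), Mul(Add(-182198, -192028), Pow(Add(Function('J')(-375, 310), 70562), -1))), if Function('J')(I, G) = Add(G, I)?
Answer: Rational(-10135316, 23499) ≈ -431.31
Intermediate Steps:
Function('m')(p, o) = Add(-128, Mul(-1, p))
Add(Function('m')(298, -279), Mul(Add(-182198, -192028), Pow(Add(Function('J')(-375, 310), 70562), -1))) = Add(Add(-128, Mul(-1, 298)), Mul(Add(-182198, -192028), Pow(Add(Add(310, -375), 70562), -1))) = Add(Add(-128, -298), Mul(-374226, Pow(Add(-65, 70562), -1))) = Add(-426, Mul(-374226, Pow(70497, -1))) = Add(-426, Mul(-374226, Rational(1, 70497))) = Add(-426, Rational(-124742, 23499)) = Rational(-10135316, 23499)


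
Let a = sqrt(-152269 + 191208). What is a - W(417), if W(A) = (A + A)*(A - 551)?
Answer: 111756 + sqrt(38939) ≈ 1.1195e+5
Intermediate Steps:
a = sqrt(38939) ≈ 197.33
W(A) = 2*A*(-551 + A) (W(A) = (2*A)*(-551 + A) = 2*A*(-551 + A))
a - W(417) = sqrt(38939) - 2*417*(-551 + 417) = sqrt(38939) - 2*417*(-134) = sqrt(38939) - 1*(-111756) = sqrt(38939) + 111756 = 111756 + sqrt(38939)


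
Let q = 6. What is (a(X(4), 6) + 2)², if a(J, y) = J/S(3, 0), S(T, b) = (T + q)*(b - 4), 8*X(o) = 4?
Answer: 20449/5184 ≈ 3.9446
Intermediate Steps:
X(o) = ½ (X(o) = (⅛)*4 = ½)
S(T, b) = (-4 + b)*(6 + T) (S(T, b) = (T + 6)*(b - 4) = (6 + T)*(-4 + b) = (-4 + b)*(6 + T))
a(J, y) = -J/36 (a(J, y) = J/(-24 - 4*3 + 6*0 + 3*0) = J/(-24 - 12 + 0 + 0) = J/(-36) = J*(-1/36) = -J/36)
(a(X(4), 6) + 2)² = (-1/36*½ + 2)² = (-1/72 + 2)² = (143/72)² = 20449/5184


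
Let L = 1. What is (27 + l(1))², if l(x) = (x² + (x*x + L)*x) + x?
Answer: 961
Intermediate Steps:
l(x) = x + x² + x*(1 + x²) (l(x) = (x² + (x*x + 1)*x) + x = (x² + (x² + 1)*x) + x = (x² + (1 + x²)*x) + x = (x² + x*(1 + x²)) + x = x + x² + x*(1 + x²))
(27 + l(1))² = (27 + 1*(2 + 1 + 1²))² = (27 + 1*(2 + 1 + 1))² = (27 + 1*4)² = (27 + 4)² = 31² = 961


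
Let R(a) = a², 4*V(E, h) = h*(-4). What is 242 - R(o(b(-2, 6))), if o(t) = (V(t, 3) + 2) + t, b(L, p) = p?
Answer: 217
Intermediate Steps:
V(E, h) = -h (V(E, h) = (h*(-4))/4 = (-4*h)/4 = -h)
o(t) = -1 + t (o(t) = (-1*3 + 2) + t = (-3 + 2) + t = -1 + t)
242 - R(o(b(-2, 6))) = 242 - (-1 + 6)² = 242 - 1*5² = 242 - 1*25 = 242 - 25 = 217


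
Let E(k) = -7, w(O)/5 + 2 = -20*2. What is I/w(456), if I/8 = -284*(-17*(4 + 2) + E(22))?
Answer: -123824/105 ≈ -1179.3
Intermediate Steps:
w(O) = -210 (w(O) = -10 + 5*(-20*2) = -10 + 5*(-40) = -10 - 200 = -210)
I = 247648 (I = 8*(-284*(-17*(4 + 2) - 7)) = 8*(-284*(-17*6 - 7)) = 8*(-284*(-102 - 7)) = 8*(-284*(-109)) = 8*30956 = 247648)
I/w(456) = 247648/(-210) = 247648*(-1/210) = -123824/105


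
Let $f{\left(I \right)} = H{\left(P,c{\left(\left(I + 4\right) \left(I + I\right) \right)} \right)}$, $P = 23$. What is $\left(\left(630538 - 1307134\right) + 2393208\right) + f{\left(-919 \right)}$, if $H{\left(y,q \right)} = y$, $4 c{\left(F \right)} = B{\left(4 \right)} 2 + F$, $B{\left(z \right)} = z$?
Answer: $1716635$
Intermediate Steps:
$c{\left(F \right)} = 2 + \frac{F}{4}$ ($c{\left(F \right)} = \frac{4 \cdot 2 + F}{4} = \frac{8 + F}{4} = 2 + \frac{F}{4}$)
$f{\left(I \right)} = 23$
$\left(\left(630538 - 1307134\right) + 2393208\right) + f{\left(-919 \right)} = \left(\left(630538 - 1307134\right) + 2393208\right) + 23 = \left(-676596 + 2393208\right) + 23 = 1716612 + 23 = 1716635$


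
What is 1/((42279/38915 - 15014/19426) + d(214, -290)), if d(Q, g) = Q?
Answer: 377981395/81006539552 ≈ 0.0046661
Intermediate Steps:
1/((42279/38915 - 15014/19426) + d(214, -290)) = 1/((42279/38915 - 15014/19426) + 214) = 1/((42279*(1/38915) - 15014*1/19426) + 214) = 1/((42279/38915 - 7507/9713) + 214) = 1/(118521022/377981395 + 214) = 1/(81006539552/377981395) = 377981395/81006539552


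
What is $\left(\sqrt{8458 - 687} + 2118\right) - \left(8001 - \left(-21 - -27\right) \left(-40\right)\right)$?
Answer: $-6123 + \sqrt{7771} \approx -6034.8$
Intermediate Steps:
$\left(\sqrt{8458 - 687} + 2118\right) - \left(8001 - \left(-21 - -27\right) \left(-40\right)\right) = \left(\sqrt{7771} + 2118\right) - \left(8001 - \left(-21 + 27\right) \left(-40\right)\right) = \left(2118 + \sqrt{7771}\right) + \left(\left(-52 + 6 \left(-40\right)\right) - 7949\right) = \left(2118 + \sqrt{7771}\right) - 8241 = -6123 + \sqrt{7771}$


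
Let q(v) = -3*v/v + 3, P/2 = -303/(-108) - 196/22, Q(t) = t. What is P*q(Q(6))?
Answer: 0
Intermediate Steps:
P = -2417/198 (P = 2*(-303/(-108) - 196/22) = 2*(-303*(-1/108) - 196*1/22) = 2*(101/36 - 98/11) = 2*(-2417/396) = -2417/198 ≈ -12.207)
q(v) = 0 (q(v) = -3*1 + 3 = -3 + 3 = 0)
P*q(Q(6)) = -2417/198*0 = 0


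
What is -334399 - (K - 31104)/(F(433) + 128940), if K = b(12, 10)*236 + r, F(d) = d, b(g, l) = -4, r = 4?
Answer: -43262169783/129373 ≈ -3.3440e+5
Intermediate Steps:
K = -940 (K = -4*236 + 4 = -944 + 4 = -940)
-334399 - (K - 31104)/(F(433) + 128940) = -334399 - (-940 - 31104)/(433 + 128940) = -334399 - (-32044)/129373 = -334399 - 1*(-32044/129373) = -334399 + 32044/129373 = -43262169783/129373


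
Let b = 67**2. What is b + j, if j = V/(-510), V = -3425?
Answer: 458563/102 ≈ 4495.7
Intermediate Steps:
b = 4489
j = 685/102 (j = -3425/(-510) = -3425*(-1/510) = 685/102 ≈ 6.7157)
b + j = 4489 + 685/102 = 458563/102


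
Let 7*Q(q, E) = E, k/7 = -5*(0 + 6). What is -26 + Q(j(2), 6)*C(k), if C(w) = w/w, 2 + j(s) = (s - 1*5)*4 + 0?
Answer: -176/7 ≈ -25.143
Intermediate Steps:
j(s) = -22 + 4*s (j(s) = -2 + ((s - 1*5)*4 + 0) = -2 + ((s - 5)*4 + 0) = -2 + ((-5 + s)*4 + 0) = -2 + ((-20 + 4*s) + 0) = -2 + (-20 + 4*s) = -22 + 4*s)
k = -210 (k = 7*(-5*(0 + 6)) = 7*(-5*6) = 7*(-30) = -210)
C(w) = 1
Q(q, E) = E/7
-26 + Q(j(2), 6)*C(k) = -26 + ((⅐)*6)*1 = -26 + (6/7)*1 = -26 + 6/7 = -176/7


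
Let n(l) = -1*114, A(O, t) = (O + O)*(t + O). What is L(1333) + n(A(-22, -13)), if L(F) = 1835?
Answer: 1721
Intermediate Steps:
A(O, t) = 2*O*(O + t) (A(O, t) = (2*O)*(O + t) = 2*O*(O + t))
n(l) = -114
L(1333) + n(A(-22, -13)) = 1835 - 114 = 1721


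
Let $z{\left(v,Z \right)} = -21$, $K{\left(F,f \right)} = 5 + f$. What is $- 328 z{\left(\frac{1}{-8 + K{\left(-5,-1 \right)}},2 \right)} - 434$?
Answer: $6454$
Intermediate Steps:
$- 328 z{\left(\frac{1}{-8 + K{\left(-5,-1 \right)}},2 \right)} - 434 = \left(-328\right) \left(-21\right) - 434 = 6888 - 434 = 6454$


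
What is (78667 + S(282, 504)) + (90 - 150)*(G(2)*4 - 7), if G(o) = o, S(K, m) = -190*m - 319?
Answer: -17472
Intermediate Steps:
S(K, m) = -319 - 190*m
(78667 + S(282, 504)) + (90 - 150)*(G(2)*4 - 7) = (78667 + (-319 - 190*504)) + (90 - 150)*(2*4 - 7) = (78667 + (-319 - 95760)) - 60*(8 - 7) = (78667 - 96079) - 60*1 = -17412 - 60 = -17472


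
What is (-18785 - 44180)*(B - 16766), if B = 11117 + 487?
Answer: 325025330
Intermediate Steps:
B = 11604
(-18785 - 44180)*(B - 16766) = (-18785 - 44180)*(11604 - 16766) = -62965*(-5162) = 325025330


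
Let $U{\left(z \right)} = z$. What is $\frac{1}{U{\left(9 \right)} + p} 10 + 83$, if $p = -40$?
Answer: $\frac{2563}{31} \approx 82.677$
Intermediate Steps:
$\frac{1}{U{\left(9 \right)} + p} 10 + 83 = \frac{1}{9 - 40} \cdot 10 + 83 = \frac{1}{-31} \cdot 10 + 83 = \left(- \frac{1}{31}\right) 10 + 83 = - \frac{10}{31} + 83 = \frac{2563}{31}$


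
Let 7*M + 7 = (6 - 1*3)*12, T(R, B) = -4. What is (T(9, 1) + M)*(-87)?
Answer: -87/7 ≈ -12.429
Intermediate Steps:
M = 29/7 (M = -1 + ((6 - 1*3)*12)/7 = -1 + ((6 - 3)*12)/7 = -1 + (3*12)/7 = -1 + (⅐)*36 = -1 + 36/7 = 29/7 ≈ 4.1429)
(T(9, 1) + M)*(-87) = (-4 + 29/7)*(-87) = (⅐)*(-87) = -87/7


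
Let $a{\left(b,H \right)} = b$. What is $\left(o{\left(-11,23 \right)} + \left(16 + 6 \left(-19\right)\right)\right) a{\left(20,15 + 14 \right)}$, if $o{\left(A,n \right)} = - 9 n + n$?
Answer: $-5640$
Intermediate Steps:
$o{\left(A,n \right)} = - 8 n$
$\left(o{\left(-11,23 \right)} + \left(16 + 6 \left(-19\right)\right)\right) a{\left(20,15 + 14 \right)} = \left(\left(-8\right) 23 + \left(16 + 6 \left(-19\right)\right)\right) 20 = \left(-184 + \left(16 - 114\right)\right) 20 = \left(-184 - 98\right) 20 = \left(-282\right) 20 = -5640$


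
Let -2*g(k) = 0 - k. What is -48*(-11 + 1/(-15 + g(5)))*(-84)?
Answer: -1116864/25 ≈ -44675.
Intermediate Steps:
g(k) = k/2 (g(k) = -(0 - k)/2 = -(-1)*k/2 = k/2)
-48*(-11 + 1/(-15 + g(5)))*(-84) = -48*(-11 + 1/(-15 + (½)*5))*(-84) = -48*(-11 + 1/(-15 + 5/2))*(-84) = -48*(-11 + 1/(-25/2))*(-84) = -48*(-11 - 2/25)*(-84) = -48*(-277/25)*(-84) = (13296/25)*(-84) = -1116864/25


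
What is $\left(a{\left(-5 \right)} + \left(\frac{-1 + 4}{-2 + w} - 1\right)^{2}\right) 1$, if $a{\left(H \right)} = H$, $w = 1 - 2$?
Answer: $-1$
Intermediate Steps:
$w = -1$
$\left(a{\left(-5 \right)} + \left(\frac{-1 + 4}{-2 + w} - 1\right)^{2}\right) 1 = \left(-5 + \left(\frac{-1 + 4}{-2 - 1} - 1\right)^{2}\right) 1 = \left(-5 + \left(\frac{3}{-3} - 1\right)^{2}\right) 1 = \left(-5 + \left(3 \left(- \frac{1}{3}\right) - 1\right)^{2}\right) 1 = \left(-5 + \left(-1 - 1\right)^{2}\right) 1 = \left(-5 + \left(-2\right)^{2}\right) 1 = \left(-5 + 4\right) 1 = \left(-1\right) 1 = -1$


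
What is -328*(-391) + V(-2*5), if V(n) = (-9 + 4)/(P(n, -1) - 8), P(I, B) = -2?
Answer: 256497/2 ≈ 1.2825e+5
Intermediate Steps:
V(n) = 1/2 (V(n) = (-9 + 4)/(-2 - 8) = -5/(-10) = -5*(-1/10) = 1/2)
-328*(-391) + V(-2*5) = -328*(-391) + 1/2 = 128248 + 1/2 = 256497/2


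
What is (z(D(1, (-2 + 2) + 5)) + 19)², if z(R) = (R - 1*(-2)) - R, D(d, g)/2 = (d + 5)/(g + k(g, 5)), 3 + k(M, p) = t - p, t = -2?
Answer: 441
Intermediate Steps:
k(M, p) = -5 - p (k(M, p) = -3 + (-2 - p) = -5 - p)
D(d, g) = 2*(5 + d)/(-10 + g) (D(d, g) = 2*((d + 5)/(g + (-5 - 1*5))) = 2*((5 + d)/(g + (-5 - 5))) = 2*((5 + d)/(g - 10)) = 2*((5 + d)/(-10 + g)) = 2*(5 + d)/(-10 + g))
z(R) = 2 (z(R) = (R + 2) - R = (2 + R) - R = 2)
(z(D(1, (-2 + 2) + 5)) + 19)² = (2 + 19)² = 21² = 441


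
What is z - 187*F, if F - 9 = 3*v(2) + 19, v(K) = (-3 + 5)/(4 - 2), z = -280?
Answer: -6077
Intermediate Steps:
v(K) = 1 (v(K) = 2/2 = 2*(1/2) = 1)
F = 31 (F = 9 + (3*1 + 19) = 9 + (3 + 19) = 9 + 22 = 31)
z - 187*F = -280 - 187*31 = -280 - 5797 = -6077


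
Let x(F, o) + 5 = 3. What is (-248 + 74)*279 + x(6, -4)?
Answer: -48548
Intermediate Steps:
x(F, o) = -2 (x(F, o) = -5 + 3 = -2)
(-248 + 74)*279 + x(6, -4) = (-248 + 74)*279 - 2 = -174*279 - 2 = -48546 - 2 = -48548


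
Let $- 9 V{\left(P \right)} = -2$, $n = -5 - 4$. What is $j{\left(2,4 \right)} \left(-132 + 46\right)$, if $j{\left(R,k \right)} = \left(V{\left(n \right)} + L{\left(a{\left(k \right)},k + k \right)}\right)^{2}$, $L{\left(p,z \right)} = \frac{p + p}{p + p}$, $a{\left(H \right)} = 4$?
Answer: $- \frac{10406}{81} \approx -128.47$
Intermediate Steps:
$L{\left(p,z \right)} = 1$ ($L{\left(p,z \right)} = \frac{2 p}{2 p} = 2 p \frac{1}{2 p} = 1$)
$n = -9$ ($n = -5 - 4 = -9$)
$V{\left(P \right)} = \frac{2}{9}$ ($V{\left(P \right)} = \left(- \frac{1}{9}\right) \left(-2\right) = \frac{2}{9}$)
$j{\left(R,k \right)} = \frac{121}{81}$ ($j{\left(R,k \right)} = \left(\frac{2}{9} + 1\right)^{2} = \left(\frac{11}{9}\right)^{2} = \frac{121}{81}$)
$j{\left(2,4 \right)} \left(-132 + 46\right) = \frac{121 \left(-132 + 46\right)}{81} = \frac{121}{81} \left(-86\right) = - \frac{10406}{81}$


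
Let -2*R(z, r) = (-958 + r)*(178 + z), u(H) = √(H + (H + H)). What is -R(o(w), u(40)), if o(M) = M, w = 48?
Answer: -108254 + 226*√30 ≈ -1.0702e+5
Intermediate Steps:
u(H) = √3*√H (u(H) = √(H + 2*H) = √(3*H) = √3*√H)
R(z, r) = -(-958 + r)*(178 + z)/2
-R(o(w), u(40)) = -(85262 - 89*√3*√40 + 479*48 - ½*√3*√40*48) = -(85262 - 89*√3*2*√10 + 22992 - ½*√3*(2*√10)*48) = -(85262 - 178*√30 + 22992 - ½*2*√30*48) = -(85262 - 178*√30 + 22992 - 48*√30) = -(108254 - 226*√30) = -108254 + 226*√30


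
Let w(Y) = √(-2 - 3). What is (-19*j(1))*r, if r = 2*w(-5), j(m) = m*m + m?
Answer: -76*I*√5 ≈ -169.94*I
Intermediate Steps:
w(Y) = I*√5 (w(Y) = √(-5) = I*√5)
j(m) = m + m² (j(m) = m² + m = m + m²)
r = 2*I*√5 (r = 2*(I*√5) = 2*I*√5 ≈ 4.4721*I)
(-19*j(1))*r = (-19*(1 + 1))*(2*I*√5) = (-19*2)*(2*I*√5) = -76*I*√5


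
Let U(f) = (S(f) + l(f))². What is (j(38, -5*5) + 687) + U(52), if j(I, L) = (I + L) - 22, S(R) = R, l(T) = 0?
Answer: 3382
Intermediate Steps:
j(I, L) = -22 + I + L
U(f) = f² (U(f) = (f + 0)² = f²)
(j(38, -5*5) + 687) + U(52) = ((-22 + 38 - 5*5) + 687) + 52² = ((-22 + 38 - 25) + 687) + 2704 = (-9 + 687) + 2704 = 678 + 2704 = 3382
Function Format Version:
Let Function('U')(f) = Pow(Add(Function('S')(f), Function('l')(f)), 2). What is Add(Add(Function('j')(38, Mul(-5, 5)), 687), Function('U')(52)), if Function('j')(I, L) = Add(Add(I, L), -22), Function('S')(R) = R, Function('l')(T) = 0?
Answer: 3382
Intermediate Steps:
Function('j')(I, L) = Add(-22, I, L)
Function('U')(f) = Pow(f, 2) (Function('U')(f) = Pow(Add(f, 0), 2) = Pow(f, 2))
Add(Add(Function('j')(38, Mul(-5, 5)), 687), Function('U')(52)) = Add(Add(Add(-22, 38, Mul(-5, 5)), 687), Pow(52, 2)) = Add(Add(Add(-22, 38, -25), 687), 2704) = Add(Add(-9, 687), 2704) = Add(678, 2704) = 3382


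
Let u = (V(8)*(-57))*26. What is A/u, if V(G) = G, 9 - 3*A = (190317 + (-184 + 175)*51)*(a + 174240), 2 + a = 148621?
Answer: 20432454671/11856 ≈ 1.7234e+6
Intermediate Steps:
a = 148619 (a = -2 + 148621 = 148619)
A = -20432454671 (A = 3 - (190317 + (-184 + 175)*51)*(148619 + 174240)/3 = 3 - (190317 - 9*51)*322859/3 = 3 - (190317 - 459)*322859/3 = 3 - 63286*322859 = 3 - ⅓*61297364022 = 3 - 20432454674 = -20432454671)
u = -11856 (u = (8*(-57))*26 = -456*26 = -11856)
A/u = -20432454671/(-11856) = -20432454671*(-1/11856) = 20432454671/11856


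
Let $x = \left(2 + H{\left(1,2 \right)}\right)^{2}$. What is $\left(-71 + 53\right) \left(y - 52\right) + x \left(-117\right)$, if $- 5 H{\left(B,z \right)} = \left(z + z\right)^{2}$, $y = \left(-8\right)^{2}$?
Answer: $- \frac{9612}{25} \approx -384.48$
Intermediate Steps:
$y = 64$
$H{\left(B,z \right)} = - \frac{4 z^{2}}{5}$ ($H{\left(B,z \right)} = - \frac{\left(z + z\right)^{2}}{5} = - \frac{\left(2 z\right)^{2}}{5} = - \frac{4 z^{2}}{5}$)
$x = \frac{36}{25}$ ($x = \left(2 - \frac{4 \cdot 2^{2}}{5}\right)^{2} = \left(2 - \frac{16}{5}\right)^{2} = \left(- \frac{6}{5}\right)^{2} = \frac{36}{25} \approx 1.44$)
$\left(-71 + 53\right) \left(y - 52\right) + x \left(-117\right) = \left(-71 + 53\right) \left(64 - 52\right) + \frac{36}{25} \left(-117\right) = \left(-18\right) 12 - \frac{4212}{25} = -216 - \frac{4212}{25} = - \frac{9612}{25}$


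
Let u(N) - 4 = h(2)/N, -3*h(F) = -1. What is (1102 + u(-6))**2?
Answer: 396288649/324 ≈ 1.2231e+6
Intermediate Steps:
h(F) = 1/3 (h(F) = -1/3*(-1) = 1/3)
u(N) = 4 + 1/(3*N)
(1102 + u(-6))**2 = (1102 + (4 + (1/3)/(-6)))**2 = (1102 + (4 + (1/3)*(-1/6)))**2 = (1102 + (4 - 1/18))**2 = (1102 + 71/18)**2 = (19907/18)**2 = 396288649/324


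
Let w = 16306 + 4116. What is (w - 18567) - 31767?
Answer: -29912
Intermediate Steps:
w = 20422
(w - 18567) - 31767 = (20422 - 18567) - 31767 = 1855 - 31767 = -29912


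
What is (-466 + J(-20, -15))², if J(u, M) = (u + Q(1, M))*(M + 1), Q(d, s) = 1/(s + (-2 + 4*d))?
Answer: 5779216/169 ≈ 34197.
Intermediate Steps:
Q(d, s) = 1/(-2 + s + 4*d)
J(u, M) = (1 + M)*(u + 1/(2 + M)) (J(u, M) = (u + 1/(-2 + M + 4*1))*(M + 1) = (u + 1/(-2 + M + 4))*(1 + M) = (u + 1/(2 + M))*(1 + M) = (1 + M)*(u + 1/(2 + M)))
(-466 + J(-20, -15))² = (-466 + (1 - 15 - 20*(1 - 15)*(2 - 15))/(2 - 15))² = (-466 + (1 - 15 - 20*(-14)*(-13))/(-13))² = (-466 - (1 - 15 - 3640)/13)² = (-466 - 1/13*(-3654))² = (-466 + 3654/13)² = (-2404/13)² = 5779216/169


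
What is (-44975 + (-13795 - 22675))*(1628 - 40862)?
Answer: 3195413130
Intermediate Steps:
(-44975 + (-13795 - 22675))*(1628 - 40862) = (-44975 - 36470)*(-39234) = -81445*(-39234) = 3195413130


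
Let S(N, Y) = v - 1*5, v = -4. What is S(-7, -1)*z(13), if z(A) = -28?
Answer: 252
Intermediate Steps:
S(N, Y) = -9 (S(N, Y) = -4 - 1*5 = -4 - 5 = -9)
S(-7, -1)*z(13) = -9*(-28) = 252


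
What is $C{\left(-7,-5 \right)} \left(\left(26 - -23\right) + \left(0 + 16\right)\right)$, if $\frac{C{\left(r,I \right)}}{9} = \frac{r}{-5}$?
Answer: $819$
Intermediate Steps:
$C{\left(r,I \right)} = - \frac{9 r}{5}$ ($C{\left(r,I \right)} = 9 \frac{r}{-5} = 9 r \left(- \frac{1}{5}\right) = 9 \left(- \frac{r}{5}\right) = - \frac{9 r}{5}$)
$C{\left(-7,-5 \right)} \left(\left(26 - -23\right) + \left(0 + 16\right)\right) = \left(- \frac{9}{5}\right) \left(-7\right) \left(\left(26 - -23\right) + \left(0 + 16\right)\right) = \frac{63 \left(\left(26 + 23\right) + 16\right)}{5} = \frac{63 \left(49 + 16\right)}{5} = \frac{63}{5} \cdot 65 = 819$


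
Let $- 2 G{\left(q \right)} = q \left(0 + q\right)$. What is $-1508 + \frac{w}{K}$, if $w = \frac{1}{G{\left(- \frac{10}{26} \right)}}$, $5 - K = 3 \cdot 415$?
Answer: $- \frac{23373831}{15500} \approx -1508.0$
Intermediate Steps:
$G{\left(q \right)} = - \frac{q^{2}}{2}$ ($G{\left(q \right)} = - \frac{q \left(0 + q\right)}{2} = - \frac{q q}{2} = - \frac{q^{2}}{2}$)
$K = -1240$ ($K = 5 - 3 \cdot 415 = 5 - 1245 = -1240$)
$w = - \frac{338}{25}$ ($w = \frac{1}{\left(- \frac{1}{2}\right) \left(- \frac{10}{26}\right)^{2}} = \frac{1}{\left(- \frac{1}{2}\right) \left(\left(-10\right) \frac{1}{26}\right)^{2}} = \frac{1}{\left(- \frac{1}{2}\right) \left(- \frac{5}{13}\right)^{2}} = \frac{1}{\left(- \frac{1}{2}\right) \frac{25}{169}} = \frac{1}{- \frac{25}{338}} = - \frac{338}{25} \approx -13.52$)
$-1508 + \frac{w}{K} = -1508 + \frac{1}{-1240} \left(- \frac{338}{25}\right) = -1508 - - \frac{169}{15500} = -1508 + \frac{169}{15500} = - \frac{23373831}{15500}$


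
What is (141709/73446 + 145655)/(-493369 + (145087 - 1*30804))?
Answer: -10697918839/27842350356 ≈ -0.38423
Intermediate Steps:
(141709/73446 + 145655)/(-493369 + (145087 - 1*30804)) = (141709*(1/73446) + 145655)/(-493369 + (145087 - 30804)) = (141709/73446 + 145655)/(-493369 + 114283) = (10697918839/73446)/(-379086) = (10697918839/73446)*(-1/379086) = -10697918839/27842350356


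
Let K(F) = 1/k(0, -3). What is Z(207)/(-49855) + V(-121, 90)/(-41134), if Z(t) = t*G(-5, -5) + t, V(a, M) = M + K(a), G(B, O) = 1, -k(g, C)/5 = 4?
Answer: -86055733/8202942280 ≈ -0.010491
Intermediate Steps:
k(g, C) = -20 (k(g, C) = -5*4 = -20)
K(F) = -1/20 (K(F) = 1/(-20) = -1/20)
V(a, M) = -1/20 + M (V(a, M) = M - 1/20 = -1/20 + M)
Z(t) = 2*t (Z(t) = t*1 + t = t + t = 2*t)
Z(207)/(-49855) + V(-121, 90)/(-41134) = (2*207)/(-49855) + (-1/20 + 90)/(-41134) = 414*(-1/49855) + (1799/20)*(-1/41134) = -414/49855 - 1799/822680 = -86055733/8202942280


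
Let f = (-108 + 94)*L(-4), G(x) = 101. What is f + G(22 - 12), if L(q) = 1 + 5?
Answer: 17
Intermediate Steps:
L(q) = 6
f = -84 (f = (-108 + 94)*6 = -14*6 = -84)
f + G(22 - 12) = -84 + 101 = 17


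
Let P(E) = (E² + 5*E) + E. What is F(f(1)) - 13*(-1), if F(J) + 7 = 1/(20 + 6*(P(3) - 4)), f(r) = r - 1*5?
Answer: 949/158 ≈ 6.0063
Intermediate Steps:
f(r) = -5 + r (f(r) = r - 5 = -5 + r)
P(E) = E² + 6*E
F(J) = -1105/158 (F(J) = -7 + 1/(20 + 6*(3*(6 + 3) - 4)) = -7 + 1/(20 + 6*(3*9 - 4)) = -7 + 1/(20 + 6*(27 - 4)) = -7 + 1/(20 + 6*23) = -7 + 1/(20 + 138) = -7 + 1/158 = -1105/158)
F(f(1)) - 13*(-1) = -1105/158 - 13*(-1) = -1105/158 - 1*(-13) = -1105/158 + 13 = 949/158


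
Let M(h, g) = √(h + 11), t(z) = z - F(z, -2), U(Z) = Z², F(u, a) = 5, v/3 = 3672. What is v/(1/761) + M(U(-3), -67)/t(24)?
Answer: 8383176 + 2*√5/19 ≈ 8.3832e+6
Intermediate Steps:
v = 11016 (v = 3*3672 = 11016)
t(z) = -5 + z (t(z) = z - 1*5 = z - 5 = -5 + z)
M(h, g) = √(11 + h)
v/(1/761) + M(U(-3), -67)/t(24) = 11016/(1/761) + √(11 + (-3)²)/(-5 + 24) = 11016/(1/761) + √(11 + 9)/19 = 11016*761 + √20*(1/19) = 8383176 + (2*√5)*(1/19) = 8383176 + 2*√5/19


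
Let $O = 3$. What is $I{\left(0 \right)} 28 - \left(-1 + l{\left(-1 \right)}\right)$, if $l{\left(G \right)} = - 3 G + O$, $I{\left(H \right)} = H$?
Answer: $-5$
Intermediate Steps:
$l{\left(G \right)} = 3 - 3 G$ ($l{\left(G \right)} = - 3 G + 3 = 3 - 3 G$)
$I{\left(0 \right)} 28 - \left(-1 + l{\left(-1 \right)}\right) = 0 \cdot 28 + \left(\left(-2 + 3\right) - \left(3 - -3\right)\right) = 0 + \left(1 - \left(3 + 3\right)\right) = 0 + \left(1 - 6\right) = 0 - 5 = -5$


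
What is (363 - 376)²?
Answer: 169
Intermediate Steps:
(363 - 376)² = (-13)² = 169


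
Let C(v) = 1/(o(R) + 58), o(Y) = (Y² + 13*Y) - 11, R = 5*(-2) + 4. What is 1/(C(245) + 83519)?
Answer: 5/417596 ≈ 1.1973e-5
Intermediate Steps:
R = -6 (R = -10 + 4 = -6)
o(Y) = -11 + Y² + 13*Y
C(v) = ⅕ (C(v) = 1/((-11 + (-6)² + 13*(-6)) + 58) = 1/((-11 + 36 - 78) + 58) = 1/(-53 + 58) = 1/5 = ⅕)
1/(C(245) + 83519) = 1/(⅕ + 83519) = 1/(417596/5) = 5/417596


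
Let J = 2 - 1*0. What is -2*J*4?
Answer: -16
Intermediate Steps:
J = 2 (J = 2 + 0 = 2)
-2*J*4 = -2*2*4 = -4*4 = -16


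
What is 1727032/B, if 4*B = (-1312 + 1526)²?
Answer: 1727032/11449 ≈ 150.85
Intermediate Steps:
B = 11449 (B = (-1312 + 1526)²/4 = (¼)*214² = (¼)*45796 = 11449)
1727032/B = 1727032/11449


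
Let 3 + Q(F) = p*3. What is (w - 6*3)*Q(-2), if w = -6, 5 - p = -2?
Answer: -432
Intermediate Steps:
p = 7 (p = 5 - 1*(-2) = 5 + 2 = 7)
Q(F) = 18 (Q(F) = -3 + 7*3 = -3 + 21 = 18)
(w - 6*3)*Q(-2) = (-6 - 6*3)*18 = (-6 - 18)*18 = -24*18 = -432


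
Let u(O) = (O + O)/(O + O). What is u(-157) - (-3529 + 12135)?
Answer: -8605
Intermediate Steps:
u(O) = 1 (u(O) = (2*O)/((2*O)) = (2*O)*(1/(2*O)) = 1)
u(-157) - (-3529 + 12135) = 1 - (-3529 + 12135) = 1 - 1*8606 = 1 - 8606 = -8605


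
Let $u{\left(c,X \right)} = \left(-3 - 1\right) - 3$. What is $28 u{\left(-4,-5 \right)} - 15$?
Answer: $-211$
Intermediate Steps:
$u{\left(c,X \right)} = -7$ ($u{\left(c,X \right)} = -4 - 3 = -7$)
$28 u{\left(-4,-5 \right)} - 15 = 28 \left(-7\right) - 15 = -196 - 15 = -211$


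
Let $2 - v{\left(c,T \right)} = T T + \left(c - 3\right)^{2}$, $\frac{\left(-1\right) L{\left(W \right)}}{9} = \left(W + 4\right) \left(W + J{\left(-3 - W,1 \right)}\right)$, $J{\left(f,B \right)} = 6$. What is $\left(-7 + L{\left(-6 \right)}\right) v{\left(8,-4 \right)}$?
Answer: $273$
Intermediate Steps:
$L{\left(W \right)} = - 9 \left(4 + W\right) \left(6 + W\right)$ ($L{\left(W \right)} = - 9 \left(W + 4\right) \left(W + 6\right) = - 9 \left(4 + W\right) \left(6 + W\right)$)
$v{\left(c,T \right)} = 2 - T^{2} - \left(-3 + c\right)^{2}$ ($v{\left(c,T \right)} = 2 - \left(T T + \left(c - 3\right)^{2}\right) = 2 - \left(T^{2} + \left(-3 + c\right)^{2}\right) = 2 - T^{2} - \left(-3 + c\right)^{2}$)
$\left(-7 + L{\left(-6 \right)}\right) v{\left(8,-4 \right)} = \left(-7 - \left(-324 + 324\right)\right) \left(2 - \left(-4\right)^{2} - \left(-3 + 8\right)^{2}\right) = \left(-7 - 0\right) \left(2 - 16 - 5^{2}\right) = \left(-7 - 0\right) \left(2 - 16 - 25\right) = \left(-7 + 0\right) \left(2 - 16 - 25\right) = \left(-7\right) \left(-39\right) = 273$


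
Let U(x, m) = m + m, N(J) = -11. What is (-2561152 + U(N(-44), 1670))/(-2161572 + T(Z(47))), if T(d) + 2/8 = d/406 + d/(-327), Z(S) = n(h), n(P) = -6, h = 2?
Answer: 226386824496/191316436387 ≈ 1.1833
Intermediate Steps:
Z(S) = -6
T(d) = -¼ - 79*d/132762 (T(d) = -¼ + (d/406 + d/(-327)) = -¼ + (d*(1/406) + d*(-1/327)) = -¼ + (d/406 - d/327) = -¼ - 79*d/132762)
U(x, m) = 2*m
(-2561152 + U(N(-44), 1670))/(-2161572 + T(Z(47))) = (-2561152 + 2*1670)/(-2161572 + (-¼ - 79/132762*(-6))) = (-2561152 + 3340)/(-2161572 + (-¼ + 79/22127)) = -2557812/(-2161572 - 21811/88508) = -2557812/(-191316436387/88508) = -2557812*(-88508/191316436387) = 226386824496/191316436387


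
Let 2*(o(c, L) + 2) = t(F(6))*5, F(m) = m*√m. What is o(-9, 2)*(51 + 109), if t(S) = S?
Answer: -320 + 2400*√6 ≈ 5558.8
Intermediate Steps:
F(m) = m^(3/2)
o(c, L) = -2 + 15*√6 (o(c, L) = -2 + (6^(3/2)*5)/2 = -2 + ((6*√6)*5)/2 = -2 + (30*√6)/2 = -2 + 15*√6)
o(-9, 2)*(51 + 109) = (-2 + 15*√6)*(51 + 109) = (-2 + 15*√6)*160 = -320 + 2400*√6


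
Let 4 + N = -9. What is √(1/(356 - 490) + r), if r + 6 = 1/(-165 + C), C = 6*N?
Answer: I*√78691098/3618 ≈ 2.4519*I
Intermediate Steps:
N = -13 (N = -4 - 9 = -13)
C = -78 (C = 6*(-13) = -78)
r = -1459/243 (r = -6 + 1/(-165 - 78) = -6 + 1/(-243) = -6 - 1/243 = -1459/243 ≈ -6.0041)
√(1/(356 - 490) + r) = √(1/(356 - 490) - 1459/243) = √(1/(-134) - 1459/243) = √(-1/134 - 1459/243) = √(-195749/32562) = I*√78691098/3618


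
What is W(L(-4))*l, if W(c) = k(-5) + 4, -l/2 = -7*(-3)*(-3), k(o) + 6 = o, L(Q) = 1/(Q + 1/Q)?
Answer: -882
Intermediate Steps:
k(o) = -6 + o
l = 126 (l = -2*(-7*(-3))*(-3) = -42*(-3) = -2*(-63) = 126)
W(c) = -7 (W(c) = (-6 - 5) + 4 = -11 + 4 = -7)
W(L(-4))*l = -7*126 = -882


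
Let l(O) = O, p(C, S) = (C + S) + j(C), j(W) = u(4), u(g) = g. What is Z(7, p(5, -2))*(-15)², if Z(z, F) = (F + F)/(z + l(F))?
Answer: 225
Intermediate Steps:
j(W) = 4
p(C, S) = 4 + C + S (p(C, S) = (C + S) + 4 = 4 + C + S)
Z(z, F) = 2*F/(F + z) (Z(z, F) = (F + F)/(z + F) = (2*F)/(F + z) = 2*F/(F + z))
Z(7, p(5, -2))*(-15)² = (2*(4 + 5 - 2)/((4 + 5 - 2) + 7))*(-15)² = (2*7/(7 + 7))*225 = (2*7/14)*225 = (2*7*(1/14))*225 = 1*225 = 225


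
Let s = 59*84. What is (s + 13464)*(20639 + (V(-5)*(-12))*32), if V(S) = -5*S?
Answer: 203338380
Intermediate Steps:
s = 4956
(s + 13464)*(20639 + (V(-5)*(-12))*32) = (4956 + 13464)*(20639 + (-5*(-5)*(-12))*32) = 18420*(20639 + (25*(-12))*32) = 18420*(20639 - 300*32) = 18420*(20639 - 9600) = 18420*11039 = 203338380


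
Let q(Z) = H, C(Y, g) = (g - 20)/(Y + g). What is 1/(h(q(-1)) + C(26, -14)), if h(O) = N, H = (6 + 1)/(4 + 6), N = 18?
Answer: 6/91 ≈ 0.065934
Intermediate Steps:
C(Y, g) = (-20 + g)/(Y + g)
H = 7/10 ≈ 0.70000
q(Z) = 7/10
h(O) = 18
1/(h(q(-1)) + C(26, -14)) = 1/(18 + (-20 - 14)/(26 - 14)) = 1/(18 - 34/12) = 1/(18 + (1/12)*(-34)) = 1/(18 - 17/6) = 1/(91/6) = 6/91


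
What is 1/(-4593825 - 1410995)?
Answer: -1/6004820 ≈ -1.6653e-7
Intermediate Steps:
1/(-4593825 - 1410995) = 1/(-6004820) = -1/6004820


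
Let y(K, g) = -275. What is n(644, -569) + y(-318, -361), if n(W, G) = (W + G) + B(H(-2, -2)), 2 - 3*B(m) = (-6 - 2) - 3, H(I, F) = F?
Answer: -587/3 ≈ -195.67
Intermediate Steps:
B(m) = 13/3 (B(m) = ⅔ - ((-6 - 2) - 3)/3 = ⅔ - (-8 - 3)/3 = ⅔ - ⅓*(-11) = ⅔ + 11/3 = 13/3)
n(W, G) = 13/3 + G + W (n(W, G) = (W + G) + 13/3 = (G + W) + 13/3 = 13/3 + G + W)
n(644, -569) + y(-318, -361) = (13/3 - 569 + 644) - 275 = 238/3 - 275 = -587/3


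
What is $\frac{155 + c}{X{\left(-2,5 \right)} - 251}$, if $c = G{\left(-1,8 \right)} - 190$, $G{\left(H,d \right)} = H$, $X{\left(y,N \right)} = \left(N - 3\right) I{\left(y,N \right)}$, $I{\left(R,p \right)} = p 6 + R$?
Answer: $\frac{12}{65} \approx 0.18462$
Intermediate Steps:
$I{\left(R,p \right)} = R + 6 p$ ($I{\left(R,p \right)} = 6 p + R = R + 6 p$)
$X{\left(y,N \right)} = \left(-3 + N\right) \left(y + 6 N\right)$ ($X{\left(y,N \right)} = \left(N - 3\right) \left(y + 6 N\right) = \left(-3 + N\right) \left(y + 6 N\right)$)
$c = -191$ ($c = -1 - 190 = -191$)
$\frac{155 + c}{X{\left(-2,5 \right)} - 251} = \frac{155 - 191}{\left(-3 + 5\right) \left(-2 + 6 \cdot 5\right) - 251} = - \frac{36}{2 \left(-2 + 30\right) - 251} = - \frac{36}{2 \cdot 28 - 251} = - \frac{36}{56 - 251} = - \frac{36}{-195} = \left(-36\right) \left(- \frac{1}{195}\right) = \frac{12}{65}$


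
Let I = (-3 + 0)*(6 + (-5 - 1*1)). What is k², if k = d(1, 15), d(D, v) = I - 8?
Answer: 64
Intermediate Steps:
I = 0 (I = -3*(6 + (-5 - 1)) = -3*(6 - 6) = -3*0 = 0)
d(D, v) = -8 (d(D, v) = 0 - 8 = -8)
k = -8
k² = (-8)² = 64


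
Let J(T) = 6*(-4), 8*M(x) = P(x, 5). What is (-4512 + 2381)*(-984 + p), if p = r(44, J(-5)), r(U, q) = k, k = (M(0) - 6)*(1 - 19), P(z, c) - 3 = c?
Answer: 1905114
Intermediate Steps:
P(z, c) = 3 + c
M(x) = 1 (M(x) = (3 + 5)/8 = (1/8)*8 = 1)
J(T) = -24
k = 90 (k = (1 - 6)*(1 - 19) = -5*(-18) = 90)
r(U, q) = 90
p = 90
(-4512 + 2381)*(-984 + p) = (-4512 + 2381)*(-984 + 90) = -2131*(-894) = 1905114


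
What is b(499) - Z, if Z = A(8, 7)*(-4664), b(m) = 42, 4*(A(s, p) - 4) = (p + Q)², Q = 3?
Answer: 135298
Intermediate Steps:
A(s, p) = 4 + (3 + p)²/4 (A(s, p) = 4 + (p + 3)²/4 = 4 + (3 + p)²/4)
Z = -135256 (Z = (4 + (3 + 7)²/4)*(-4664) = (4 + (¼)*10²)*(-4664) = (4 + (¼)*100)*(-4664) = (4 + 25)*(-4664) = 29*(-4664) = -135256)
b(499) - Z = 42 - 1*(-135256) = 42 + 135256 = 135298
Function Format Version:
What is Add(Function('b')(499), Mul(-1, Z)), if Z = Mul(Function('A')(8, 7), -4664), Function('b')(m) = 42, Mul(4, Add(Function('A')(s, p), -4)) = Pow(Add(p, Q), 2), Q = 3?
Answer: 135298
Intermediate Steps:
Function('A')(s, p) = Add(4, Mul(Rational(1, 4), Pow(Add(3, p), 2))) (Function('A')(s, p) = Add(4, Mul(Rational(1, 4), Pow(Add(p, 3), 2))) = Add(4, Mul(Rational(1, 4), Pow(Add(3, p), 2))))
Z = -135256 (Z = Mul(Add(4, Mul(Rational(1, 4), Pow(Add(3, 7), 2))), -4664) = Mul(Add(4, Mul(Rational(1, 4), Pow(10, 2))), -4664) = Mul(Add(4, Mul(Rational(1, 4), 100)), -4664) = Mul(Add(4, 25), -4664) = Mul(29, -4664) = -135256)
Add(Function('b')(499), Mul(-1, Z)) = Add(42, Mul(-1, -135256)) = Add(42, 135256) = 135298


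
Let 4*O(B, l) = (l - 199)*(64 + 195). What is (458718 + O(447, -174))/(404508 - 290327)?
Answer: 1738265/456724 ≈ 3.8059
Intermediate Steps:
O(B, l) = -51541/4 + 259*l/4 (O(B, l) = ((l - 199)*(64 + 195))/4 = ((-199 + l)*259)/4 = (-51541 + 259*l)/4 = -51541/4 + 259*l/4)
(458718 + O(447, -174))/(404508 - 290327) = (458718 + (-51541/4 + (259/4)*(-174)))/(404508 - 290327) = (458718 + (-51541/4 - 22533/2))/114181 = (458718 - 96607/4)*(1/114181) = (1738265/4)*(1/114181) = 1738265/456724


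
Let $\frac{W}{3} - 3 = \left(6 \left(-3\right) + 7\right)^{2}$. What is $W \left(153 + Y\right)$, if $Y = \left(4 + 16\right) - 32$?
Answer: $52452$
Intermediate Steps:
$Y = -12$ ($Y = 20 - 32 = -12$)
$W = 372$ ($W = 9 + 3 \left(6 \left(-3\right) + 7\right)^{2} = 9 + 3 \left(-18 + 7\right)^{2} = 9 + 3 \left(-11\right)^{2} = 9 + 3 \cdot 121 = 9 + 363 = 372$)
$W \left(153 + Y\right) = 372 \left(153 - 12\right) = 372 \cdot 141 = 52452$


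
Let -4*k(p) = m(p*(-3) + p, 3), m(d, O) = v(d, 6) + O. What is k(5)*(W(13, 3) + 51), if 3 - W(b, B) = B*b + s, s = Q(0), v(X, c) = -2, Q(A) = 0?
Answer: -15/4 ≈ -3.7500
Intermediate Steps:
s = 0
m(d, O) = -2 + O
k(p) = -¼ (k(p) = -(-2 + 3)/4 = -¼*1 = -¼)
W(b, B) = 3 - B*b (W(b, B) = 3 - (B*b + 0) = 3 - B*b)
k(5)*(W(13, 3) + 51) = -((3 - 1*3*13) + 51)/4 = -((3 - 39) + 51)/4 = -(-36 + 51)/4 = -¼*15 = -15/4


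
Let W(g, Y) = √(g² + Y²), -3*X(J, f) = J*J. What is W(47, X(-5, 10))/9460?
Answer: √20506/28380 ≈ 0.0050458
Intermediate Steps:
X(J, f) = -J²/3 (X(J, f) = -J*J/3 = -J²/3)
W(g, Y) = √(Y² + g²)
W(47, X(-5, 10))/9460 = √((-⅓*(-5)²)² + 47²)/9460 = √((-⅓*25)² + 2209)*(1/9460) = √((-25/3)² + 2209)*(1/9460) = √(625/9 + 2209)*(1/9460) = √(20506/9)*(1/9460) = (√20506/3)*(1/9460) = √20506/28380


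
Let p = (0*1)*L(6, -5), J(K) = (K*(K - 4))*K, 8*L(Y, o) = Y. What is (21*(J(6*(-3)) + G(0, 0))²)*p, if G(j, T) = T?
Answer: 0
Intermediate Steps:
L(Y, o) = Y/8
J(K) = K²*(-4 + K) (J(K) = (K*(-4 + K))*K = K²*(-4 + K))
p = 0 (p = (0*1)*((⅛)*6) = 0*(¾) = 0)
(21*(J(6*(-3)) + G(0, 0))²)*p = (21*((6*(-3))²*(-4 + 6*(-3)) + 0)²)*0 = (21*((-18)²*(-4 - 18) + 0)²)*0 = (21*(324*(-22) + 0)²)*0 = (21*(-7128 + 0)²)*0 = (21*(-7128)²)*0 = (21*50808384)*0 = 1066976064*0 = 0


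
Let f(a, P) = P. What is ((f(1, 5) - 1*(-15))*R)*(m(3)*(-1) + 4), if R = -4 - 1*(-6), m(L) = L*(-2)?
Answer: 400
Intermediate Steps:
m(L) = -2*L
R = 2 (R = -4 + 6 = 2)
((f(1, 5) - 1*(-15))*R)*(m(3)*(-1) + 4) = ((5 - 1*(-15))*2)*(-2*3*(-1) + 4) = ((5 + 15)*2)*(-6*(-1) + 4) = (20*2)*(6 + 4) = 40*10 = 400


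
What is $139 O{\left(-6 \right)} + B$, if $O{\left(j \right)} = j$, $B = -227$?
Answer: $-1061$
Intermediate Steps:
$139 O{\left(-6 \right)} + B = 139 \left(-6\right) - 227 = -834 - 227 = -1061$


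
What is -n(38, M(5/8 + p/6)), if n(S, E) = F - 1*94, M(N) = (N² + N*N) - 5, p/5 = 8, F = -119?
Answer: 213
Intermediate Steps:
p = 40 (p = 5*8 = 40)
M(N) = -5 + 2*N² (M(N) = (N² + N²) - 5 = 2*N² - 5 = -5 + 2*N²)
n(S, E) = -213 (n(S, E) = -119 - 1*94 = -119 - 94 = -213)
-n(38, M(5/8 + p/6)) = -1*(-213) = 213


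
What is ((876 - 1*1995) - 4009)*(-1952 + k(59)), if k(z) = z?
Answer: 9707304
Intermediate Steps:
((876 - 1*1995) - 4009)*(-1952 + k(59)) = ((876 - 1*1995) - 4009)*(-1952 + 59) = ((876 - 1995) - 4009)*(-1893) = (-1119 - 4009)*(-1893) = -5128*(-1893) = 9707304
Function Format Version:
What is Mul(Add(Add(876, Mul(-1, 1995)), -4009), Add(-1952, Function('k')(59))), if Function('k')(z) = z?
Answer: 9707304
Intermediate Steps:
Mul(Add(Add(876, Mul(-1, 1995)), -4009), Add(-1952, Function('k')(59))) = Mul(Add(Add(876, Mul(-1, 1995)), -4009), Add(-1952, 59)) = Mul(Add(Add(876, -1995), -4009), -1893) = Mul(Add(-1119, -4009), -1893) = Mul(-5128, -1893) = 9707304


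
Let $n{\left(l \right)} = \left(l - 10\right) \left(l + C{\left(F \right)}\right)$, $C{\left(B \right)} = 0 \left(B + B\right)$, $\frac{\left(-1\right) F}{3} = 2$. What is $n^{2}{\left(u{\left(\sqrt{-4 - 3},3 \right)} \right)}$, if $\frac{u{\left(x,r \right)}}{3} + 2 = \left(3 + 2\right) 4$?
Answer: $5645376$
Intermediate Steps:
$F = -6$ ($F = \left(-3\right) 2 = -6$)
$C{\left(B \right)} = 0$ ($C{\left(B \right)} = 0 \cdot 2 B = 0$)
$u{\left(x,r \right)} = 54$ ($u{\left(x,r \right)} = -6 + 3 \left(3 + 2\right) 4 = -6 + 3 \cdot 5 \cdot 4 = -6 + 3 \cdot 20 = -6 + 60 = 54$)
$n{\left(l \right)} = l \left(-10 + l\right)$ ($n{\left(l \right)} = \left(l - 10\right) \left(l + 0\right) = \left(-10 + l\right) l = l \left(-10 + l\right)$)
$n^{2}{\left(u{\left(\sqrt{-4 - 3},3 \right)} \right)} = \left(54 \left(-10 + 54\right)\right)^{2} = \left(54 \cdot 44\right)^{2} = 2376^{2} = 5645376$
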